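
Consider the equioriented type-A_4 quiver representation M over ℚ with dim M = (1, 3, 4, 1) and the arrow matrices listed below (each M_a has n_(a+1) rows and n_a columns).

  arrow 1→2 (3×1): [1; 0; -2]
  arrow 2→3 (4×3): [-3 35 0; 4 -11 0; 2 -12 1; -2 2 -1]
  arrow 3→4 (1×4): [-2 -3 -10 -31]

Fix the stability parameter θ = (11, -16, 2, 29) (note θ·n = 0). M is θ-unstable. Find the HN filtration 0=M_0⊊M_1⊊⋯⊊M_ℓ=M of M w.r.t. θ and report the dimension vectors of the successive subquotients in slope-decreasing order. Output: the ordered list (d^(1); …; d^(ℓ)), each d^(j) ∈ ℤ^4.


Via rank(M_{q-1}∘⋯∘M_p): M ≅ I[1,4], I[2,3]^2, I[3,3].
μ_θ-semistable layers: μ^(1)=29; μ^(2)=2; μ^(3)=-5/2; μ^(4)=-16

((0, 0, 0, 1); (0, 0, 4, 0); (1, 1, 0, 0); (0, 2, 0, 0))


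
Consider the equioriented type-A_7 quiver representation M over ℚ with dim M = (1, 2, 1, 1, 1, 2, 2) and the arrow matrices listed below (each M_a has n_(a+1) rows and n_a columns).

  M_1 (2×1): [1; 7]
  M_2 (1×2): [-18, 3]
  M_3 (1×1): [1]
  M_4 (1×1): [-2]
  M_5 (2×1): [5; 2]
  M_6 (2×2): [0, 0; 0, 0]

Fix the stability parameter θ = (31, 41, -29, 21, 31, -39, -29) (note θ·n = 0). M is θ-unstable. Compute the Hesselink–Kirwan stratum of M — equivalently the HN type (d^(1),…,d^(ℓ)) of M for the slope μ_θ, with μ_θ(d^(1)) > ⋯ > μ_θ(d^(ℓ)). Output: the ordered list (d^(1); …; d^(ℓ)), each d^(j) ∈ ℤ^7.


Via rank(M_{q-1}∘⋯∘M_p): M ≅ I[1,6], I[2,2], I[6,6], I[7,7]^2.
μ_θ-semistable layers: μ^(1)=41; μ^(2)=28/3; μ^(3)=-29; μ^(4)=-39

((0, 1, 0, 0, 0, 0, 0); (1, 1, 1, 1, 1, 1, 0); (0, 0, 0, 0, 0, 0, 2); (0, 0, 0, 0, 0, 1, 0))


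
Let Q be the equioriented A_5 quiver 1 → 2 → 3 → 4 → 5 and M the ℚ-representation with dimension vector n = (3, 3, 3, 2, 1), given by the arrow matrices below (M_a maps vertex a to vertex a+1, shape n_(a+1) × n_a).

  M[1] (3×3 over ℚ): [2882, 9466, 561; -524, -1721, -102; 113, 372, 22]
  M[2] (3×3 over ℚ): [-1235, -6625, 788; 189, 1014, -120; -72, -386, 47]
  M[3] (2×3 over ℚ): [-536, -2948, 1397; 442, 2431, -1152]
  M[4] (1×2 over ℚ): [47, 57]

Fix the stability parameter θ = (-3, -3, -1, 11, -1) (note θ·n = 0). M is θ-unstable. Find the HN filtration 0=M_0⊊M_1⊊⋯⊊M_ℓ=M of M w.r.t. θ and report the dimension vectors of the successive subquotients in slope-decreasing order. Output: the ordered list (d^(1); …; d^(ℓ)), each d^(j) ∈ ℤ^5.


Barcode: M ≅ I[1,3], I[1,4], I[1,5]. HN layers by μ_θ (4 steps, strictly decreasing):
  μ^(1)=11; μ^(2)=5; μ^(3)=-1; μ^(4)=-3

((0, 0, 0, 1, 0); (0, 0, 0, 1, 1); (0, 0, 3, 0, 0); (3, 3, 0, 0, 0))


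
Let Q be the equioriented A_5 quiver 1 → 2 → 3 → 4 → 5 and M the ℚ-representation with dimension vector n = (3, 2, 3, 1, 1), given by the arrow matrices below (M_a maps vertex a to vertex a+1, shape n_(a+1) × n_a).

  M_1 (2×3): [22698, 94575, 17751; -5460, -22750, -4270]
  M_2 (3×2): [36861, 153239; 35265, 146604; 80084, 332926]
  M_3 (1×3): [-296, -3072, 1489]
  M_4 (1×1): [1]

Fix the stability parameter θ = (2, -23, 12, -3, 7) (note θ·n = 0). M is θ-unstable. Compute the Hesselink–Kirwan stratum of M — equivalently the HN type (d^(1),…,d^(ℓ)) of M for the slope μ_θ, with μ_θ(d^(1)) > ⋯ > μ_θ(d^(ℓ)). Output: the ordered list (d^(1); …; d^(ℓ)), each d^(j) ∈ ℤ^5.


Interval decomposition of M: I[1,1]^2, I[1,3], I[2,5], I[3,3].
HN type (ℓ=6): μ^(1)=12; μ^(2)=7; μ^(3)=9/2; μ^(4)=2; μ^(5)=-21/2; μ^(6)=-23

((0, 0, 2, 0, 0); (0, 0, 0, 0, 1); (0, 0, 1, 1, 0); (2, 0, 0, 0, 0); (1, 1, 0, 0, 0); (0, 1, 0, 0, 0))


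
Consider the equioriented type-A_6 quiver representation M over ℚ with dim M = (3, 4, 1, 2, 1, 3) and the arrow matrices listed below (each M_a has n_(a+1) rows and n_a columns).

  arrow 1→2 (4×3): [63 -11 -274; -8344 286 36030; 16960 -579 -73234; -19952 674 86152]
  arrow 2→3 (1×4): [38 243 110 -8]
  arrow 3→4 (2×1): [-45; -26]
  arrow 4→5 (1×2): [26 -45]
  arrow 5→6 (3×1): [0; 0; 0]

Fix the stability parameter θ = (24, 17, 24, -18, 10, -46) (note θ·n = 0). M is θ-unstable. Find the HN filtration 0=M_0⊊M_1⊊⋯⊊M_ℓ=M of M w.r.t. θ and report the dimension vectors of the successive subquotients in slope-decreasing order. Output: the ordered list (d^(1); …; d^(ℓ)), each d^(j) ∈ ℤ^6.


Interval decomposition of M: I[1,2]^2, I[1,4], I[2,2], I[4,5], I[6,6]^3.
HN type (ℓ=6): μ^(1)=41/2; μ^(2)=17; μ^(3)=47/4; μ^(4)=10; μ^(5)=-18; μ^(6)=-46

((2, 2, 0, 0, 0, 0); (0, 1, 0, 0, 0, 0); (1, 1, 1, 1, 0, 0); (0, 0, 0, 0, 1, 0); (0, 0, 0, 1, 0, 0); (0, 0, 0, 0, 0, 3))


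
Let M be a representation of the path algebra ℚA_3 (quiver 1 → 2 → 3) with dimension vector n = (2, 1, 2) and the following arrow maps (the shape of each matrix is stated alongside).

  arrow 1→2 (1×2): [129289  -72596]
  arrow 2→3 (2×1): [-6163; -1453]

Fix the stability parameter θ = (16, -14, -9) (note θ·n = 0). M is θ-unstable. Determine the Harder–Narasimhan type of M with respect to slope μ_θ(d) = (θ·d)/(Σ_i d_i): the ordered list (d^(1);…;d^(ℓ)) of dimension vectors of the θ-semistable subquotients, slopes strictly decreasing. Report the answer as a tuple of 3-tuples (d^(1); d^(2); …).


Via rank(M_{q-1}∘⋯∘M_p): M ≅ I[1,1], I[1,3], I[3,3].
μ_θ-semistable layers: μ^(1)=16; μ^(2)=-7/3; μ^(3)=-9

((1, 0, 0); (1, 1, 1); (0, 0, 1))


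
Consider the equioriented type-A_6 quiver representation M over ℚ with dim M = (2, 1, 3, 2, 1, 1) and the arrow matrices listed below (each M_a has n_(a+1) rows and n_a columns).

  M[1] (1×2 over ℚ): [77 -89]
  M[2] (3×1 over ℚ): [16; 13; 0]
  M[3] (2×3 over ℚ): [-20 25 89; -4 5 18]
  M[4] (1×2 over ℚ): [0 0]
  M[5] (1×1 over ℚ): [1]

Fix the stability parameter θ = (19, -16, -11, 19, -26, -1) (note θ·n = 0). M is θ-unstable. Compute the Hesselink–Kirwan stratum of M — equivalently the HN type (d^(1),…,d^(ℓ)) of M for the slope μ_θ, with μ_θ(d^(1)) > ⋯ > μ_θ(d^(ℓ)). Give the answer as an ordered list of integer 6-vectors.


Interval decomposition of M: I[1,1], I[1,4], I[3,3], I[3,4], I[5,6].
HN type (ℓ=5): μ^(1)=19; μ^(2)=-1; μ^(3)=-8/3; μ^(4)=-11; μ^(5)=-26

((1, 0, 0, 2, 0, 0); (0, 0, 0, 0, 0, 1); (1, 1, 1, 0, 0, 0); (0, 0, 2, 0, 0, 0); (0, 0, 0, 0, 1, 0))


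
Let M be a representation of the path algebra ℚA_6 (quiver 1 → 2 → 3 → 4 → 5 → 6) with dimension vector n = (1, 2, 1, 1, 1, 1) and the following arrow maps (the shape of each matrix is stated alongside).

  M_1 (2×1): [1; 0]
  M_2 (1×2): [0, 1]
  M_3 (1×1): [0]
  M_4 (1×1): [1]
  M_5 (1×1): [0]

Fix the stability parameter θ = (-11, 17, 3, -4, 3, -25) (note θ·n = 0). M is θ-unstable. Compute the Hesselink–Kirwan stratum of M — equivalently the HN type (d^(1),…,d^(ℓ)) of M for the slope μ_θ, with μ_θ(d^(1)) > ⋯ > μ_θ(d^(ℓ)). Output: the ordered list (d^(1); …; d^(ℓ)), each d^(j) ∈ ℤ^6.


Barcode: M ≅ I[1,2], I[2,3], I[4,5], I[6,6]. HN layers by μ_θ (6 steps, strictly decreasing):
  μ^(1)=17; μ^(2)=10; μ^(3)=3; μ^(4)=-4; μ^(5)=-11; μ^(6)=-25

((0, 1, 0, 0, 0, 0); (0, 1, 1, 0, 0, 0); (0, 0, 0, 0, 1, 0); (0, 0, 0, 1, 0, 0); (1, 0, 0, 0, 0, 0); (0, 0, 0, 0, 0, 1))


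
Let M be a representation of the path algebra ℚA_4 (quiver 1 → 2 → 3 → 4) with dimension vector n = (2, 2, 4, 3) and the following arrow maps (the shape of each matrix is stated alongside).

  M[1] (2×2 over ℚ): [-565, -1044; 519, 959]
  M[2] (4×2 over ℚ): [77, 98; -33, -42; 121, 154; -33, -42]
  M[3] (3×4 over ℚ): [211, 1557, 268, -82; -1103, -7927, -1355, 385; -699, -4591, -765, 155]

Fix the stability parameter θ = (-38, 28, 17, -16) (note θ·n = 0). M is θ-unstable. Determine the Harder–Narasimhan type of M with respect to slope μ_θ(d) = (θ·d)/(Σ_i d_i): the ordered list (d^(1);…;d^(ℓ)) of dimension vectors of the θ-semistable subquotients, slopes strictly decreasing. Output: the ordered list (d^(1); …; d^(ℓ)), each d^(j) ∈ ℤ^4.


Barcode: M ≅ I[1,2], I[1,3], I[3,3], I[3,4]^2, I[4,4]. HN layers by μ_θ (6 steps, strictly decreasing):
  μ^(1)=28; μ^(2)=45/2; μ^(3)=17; μ^(4)=1/2; μ^(5)=-16; μ^(6)=-38

((0, 1, 0, 0); (0, 1, 1, 0); (0, 0, 1, 0); (0, 0, 2, 2); (0, 0, 0, 1); (2, 0, 0, 0))


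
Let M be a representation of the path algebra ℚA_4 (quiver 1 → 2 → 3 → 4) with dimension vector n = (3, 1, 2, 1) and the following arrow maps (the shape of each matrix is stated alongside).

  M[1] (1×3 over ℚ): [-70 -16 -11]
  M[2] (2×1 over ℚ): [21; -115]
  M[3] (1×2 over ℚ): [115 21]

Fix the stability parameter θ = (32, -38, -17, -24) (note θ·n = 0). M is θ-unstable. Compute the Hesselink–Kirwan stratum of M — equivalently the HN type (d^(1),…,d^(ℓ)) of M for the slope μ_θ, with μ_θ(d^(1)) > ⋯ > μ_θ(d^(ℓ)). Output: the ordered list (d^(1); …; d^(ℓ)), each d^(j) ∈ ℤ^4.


Barcode: M ≅ I[1,1]^2, I[1,3], I[3,4]. HN layers by μ_θ (3 steps, strictly decreasing):
  μ^(1)=32; μ^(2)=-23/3; μ^(3)=-41/2

((2, 0, 0, 0); (1, 1, 1, 0); (0, 0, 1, 1))


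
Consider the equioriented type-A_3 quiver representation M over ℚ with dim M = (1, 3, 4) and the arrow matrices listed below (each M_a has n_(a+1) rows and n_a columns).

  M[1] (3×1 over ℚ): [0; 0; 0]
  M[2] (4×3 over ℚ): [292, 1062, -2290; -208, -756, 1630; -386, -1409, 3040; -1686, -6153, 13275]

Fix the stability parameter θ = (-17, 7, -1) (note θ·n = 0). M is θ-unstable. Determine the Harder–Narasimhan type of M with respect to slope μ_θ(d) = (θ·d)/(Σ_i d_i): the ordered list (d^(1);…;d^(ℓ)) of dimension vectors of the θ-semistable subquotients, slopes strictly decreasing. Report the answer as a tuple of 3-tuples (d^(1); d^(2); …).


Barcode: M ≅ I[1,1], I[2,2], I[2,3]^2, I[3,3]^2. HN layers by μ_θ (4 steps, strictly decreasing):
  μ^(1)=7; μ^(2)=3; μ^(3)=-1; μ^(4)=-17

((0, 1, 0); (0, 2, 2); (0, 0, 2); (1, 0, 0))


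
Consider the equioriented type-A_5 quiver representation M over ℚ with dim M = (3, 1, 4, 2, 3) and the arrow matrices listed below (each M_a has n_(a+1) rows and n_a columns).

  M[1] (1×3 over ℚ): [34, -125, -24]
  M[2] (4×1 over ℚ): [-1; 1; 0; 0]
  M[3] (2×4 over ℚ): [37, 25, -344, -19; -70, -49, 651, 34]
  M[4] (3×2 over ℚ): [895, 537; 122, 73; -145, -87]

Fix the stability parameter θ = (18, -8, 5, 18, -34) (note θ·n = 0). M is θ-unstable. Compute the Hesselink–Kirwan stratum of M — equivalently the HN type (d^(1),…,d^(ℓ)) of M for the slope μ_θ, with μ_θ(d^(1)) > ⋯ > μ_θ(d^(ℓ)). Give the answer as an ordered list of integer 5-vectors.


Via rank(M_{q-1}∘⋯∘M_p): M ≅ I[1,1]^2, I[1,5], I[3,3]^2, I[3,5], I[5,5].
μ_θ-semistable layers: μ^(1)=18; μ^(2)=5; μ^(3)=-1/5; μ^(4)=-11/3; μ^(5)=-34

((2, 0, 0, 0, 0); (0, 0, 2, 0, 0); (1, 1, 1, 1, 1); (0, 0, 1, 1, 1); (0, 0, 0, 0, 1))


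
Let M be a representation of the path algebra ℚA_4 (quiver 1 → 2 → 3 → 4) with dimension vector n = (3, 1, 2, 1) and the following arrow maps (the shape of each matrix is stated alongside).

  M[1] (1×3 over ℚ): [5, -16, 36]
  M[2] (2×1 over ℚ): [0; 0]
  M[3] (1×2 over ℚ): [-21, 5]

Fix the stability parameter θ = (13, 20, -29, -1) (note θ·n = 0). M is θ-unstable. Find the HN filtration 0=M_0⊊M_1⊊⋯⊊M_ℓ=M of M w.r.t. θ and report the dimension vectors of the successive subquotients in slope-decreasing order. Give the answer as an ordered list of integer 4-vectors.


Via rank(M_{q-1}∘⋯∘M_p): M ≅ I[1,1]^2, I[1,2], I[3,3], I[3,4].
μ_θ-semistable layers: μ^(1)=20; μ^(2)=13; μ^(3)=-1; μ^(4)=-29

((0, 1, 0, 0); (3, 0, 0, 0); (0, 0, 0, 1); (0, 0, 2, 0))


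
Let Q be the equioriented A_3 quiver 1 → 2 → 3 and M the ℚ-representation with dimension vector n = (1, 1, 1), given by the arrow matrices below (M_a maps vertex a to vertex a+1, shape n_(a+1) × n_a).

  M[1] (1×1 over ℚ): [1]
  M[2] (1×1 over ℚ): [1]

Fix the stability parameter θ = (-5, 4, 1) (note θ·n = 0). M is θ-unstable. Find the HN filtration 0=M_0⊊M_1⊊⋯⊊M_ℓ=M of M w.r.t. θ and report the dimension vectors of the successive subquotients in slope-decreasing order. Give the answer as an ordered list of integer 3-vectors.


Barcode: M ≅ I[1,3]. HN layers by μ_θ (2 steps, strictly decreasing):
  μ^(1)=5/2; μ^(2)=-5

((0, 1, 1); (1, 0, 0))


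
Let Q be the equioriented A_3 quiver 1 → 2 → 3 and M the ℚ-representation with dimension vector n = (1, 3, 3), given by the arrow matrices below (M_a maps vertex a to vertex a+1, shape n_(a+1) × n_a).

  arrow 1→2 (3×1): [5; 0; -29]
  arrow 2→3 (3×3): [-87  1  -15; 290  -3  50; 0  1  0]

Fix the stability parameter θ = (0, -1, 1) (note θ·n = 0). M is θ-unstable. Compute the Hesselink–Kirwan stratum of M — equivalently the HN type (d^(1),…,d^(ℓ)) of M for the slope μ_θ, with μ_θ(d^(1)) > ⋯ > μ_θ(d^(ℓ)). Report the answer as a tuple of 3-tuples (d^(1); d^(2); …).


Interval decomposition of M: I[1,2], I[2,3]^2, I[3,3].
HN type (ℓ=3): μ^(1)=1; μ^(2)=-1/2; μ^(3)=-1

((0, 0, 3); (1, 1, 0); (0, 2, 0))


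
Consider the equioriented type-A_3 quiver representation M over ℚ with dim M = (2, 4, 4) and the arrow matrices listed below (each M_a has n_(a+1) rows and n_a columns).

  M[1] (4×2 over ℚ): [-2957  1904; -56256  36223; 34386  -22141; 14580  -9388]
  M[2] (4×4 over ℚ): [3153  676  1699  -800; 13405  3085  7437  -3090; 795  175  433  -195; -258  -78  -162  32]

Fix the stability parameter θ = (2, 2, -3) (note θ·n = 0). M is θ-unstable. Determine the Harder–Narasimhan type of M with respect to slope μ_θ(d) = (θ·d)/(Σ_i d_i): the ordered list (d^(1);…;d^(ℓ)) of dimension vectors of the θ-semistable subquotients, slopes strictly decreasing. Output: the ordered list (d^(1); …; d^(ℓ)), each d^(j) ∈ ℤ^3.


Barcode: M ≅ I[1,3]^2, I[2,2], I[2,3], I[3,3]. HN layers by μ_θ (4 steps, strictly decreasing):
  μ^(1)=2; μ^(2)=1/3; μ^(3)=-1/2; μ^(4)=-3

((0, 1, 0); (2, 2, 2); (0, 1, 1); (0, 0, 1))


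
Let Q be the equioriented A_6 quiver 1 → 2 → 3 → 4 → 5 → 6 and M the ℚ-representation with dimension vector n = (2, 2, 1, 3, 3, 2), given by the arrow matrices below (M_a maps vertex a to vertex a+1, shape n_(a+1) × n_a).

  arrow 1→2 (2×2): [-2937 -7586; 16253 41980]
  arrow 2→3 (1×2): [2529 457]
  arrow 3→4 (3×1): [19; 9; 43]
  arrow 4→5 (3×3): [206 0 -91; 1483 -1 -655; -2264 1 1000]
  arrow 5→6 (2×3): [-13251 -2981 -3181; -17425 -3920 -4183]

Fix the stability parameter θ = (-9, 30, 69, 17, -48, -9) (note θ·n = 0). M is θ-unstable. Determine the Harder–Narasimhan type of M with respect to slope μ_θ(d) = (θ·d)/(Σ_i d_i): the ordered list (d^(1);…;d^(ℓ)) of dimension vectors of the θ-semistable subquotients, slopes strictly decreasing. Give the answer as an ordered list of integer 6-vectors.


Via rank(M_{q-1}∘⋯∘M_p): M ≅ I[1,2], I[1,6], I[4,5], I[4,6].
μ_θ-semistable layers: μ^(1)=30; μ^(2)=59/5; μ^(3)=-9; μ^(4)=-31/2

((0, 1, 0, 0, 0, 0); (0, 1, 1, 1, 1, 1); (2, 0, 0, 0, 0, 1); (0, 0, 0, 2, 2, 0))


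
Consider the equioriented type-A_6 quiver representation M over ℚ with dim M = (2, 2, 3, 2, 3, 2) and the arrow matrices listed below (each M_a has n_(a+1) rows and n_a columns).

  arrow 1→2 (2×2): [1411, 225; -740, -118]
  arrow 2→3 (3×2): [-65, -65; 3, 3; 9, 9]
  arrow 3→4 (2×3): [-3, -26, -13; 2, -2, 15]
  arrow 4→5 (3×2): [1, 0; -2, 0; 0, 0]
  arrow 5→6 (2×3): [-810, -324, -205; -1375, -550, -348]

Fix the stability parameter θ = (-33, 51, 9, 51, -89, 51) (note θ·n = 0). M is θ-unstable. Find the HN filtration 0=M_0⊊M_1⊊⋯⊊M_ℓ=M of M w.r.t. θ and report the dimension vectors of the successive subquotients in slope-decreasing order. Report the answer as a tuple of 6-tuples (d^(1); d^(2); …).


Via rank(M_{q-1}∘⋯∘M_p): M ≅ I[1,2], I[1,4], I[3,3], I[3,6], I[5,5], I[5,6].
μ_θ-semistable layers: μ^(1)=51; μ^(2)=30; μ^(3)=9; μ^(4)=-29/3; μ^(5)=-33; μ^(6)=-89

((0, 1, 0, 1, 0, 2); (0, 1, 1, 0, 0, 0); (0, 0, 1, 0, 0, 0); (0, 0, 1, 1, 1, 0); (2, 0, 0, 0, 0, 0); (0, 0, 0, 0, 2, 0))


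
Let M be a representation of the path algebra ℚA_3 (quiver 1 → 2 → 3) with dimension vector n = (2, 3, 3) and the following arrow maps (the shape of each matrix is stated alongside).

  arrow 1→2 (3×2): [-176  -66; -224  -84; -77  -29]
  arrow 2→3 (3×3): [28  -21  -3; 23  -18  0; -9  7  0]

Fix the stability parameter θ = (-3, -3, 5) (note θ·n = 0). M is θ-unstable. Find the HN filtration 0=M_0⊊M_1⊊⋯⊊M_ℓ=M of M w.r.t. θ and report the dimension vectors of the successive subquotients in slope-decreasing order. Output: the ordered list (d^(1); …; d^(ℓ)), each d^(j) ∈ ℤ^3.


Via rank(M_{q-1}∘⋯∘M_p): M ≅ I[1,3]^2, I[2,3].
μ_θ-semistable layers: μ^(1)=5; μ^(2)=-3

((0, 0, 3); (2, 3, 0))


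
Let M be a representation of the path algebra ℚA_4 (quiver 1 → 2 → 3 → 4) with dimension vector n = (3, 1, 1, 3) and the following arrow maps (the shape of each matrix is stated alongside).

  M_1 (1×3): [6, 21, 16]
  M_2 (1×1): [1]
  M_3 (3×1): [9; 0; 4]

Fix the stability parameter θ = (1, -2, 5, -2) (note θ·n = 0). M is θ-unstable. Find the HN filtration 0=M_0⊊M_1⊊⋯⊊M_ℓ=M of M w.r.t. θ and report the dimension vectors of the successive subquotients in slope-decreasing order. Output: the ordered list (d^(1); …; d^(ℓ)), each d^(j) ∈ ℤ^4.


Via rank(M_{q-1}∘⋯∘M_p): M ≅ I[1,1]^2, I[1,4], I[4,4]^2.
μ_θ-semistable layers: μ^(1)=3/2; μ^(2)=1; μ^(3)=-1/2; μ^(4)=-2

((0, 0, 1, 1); (2, 0, 0, 0); (1, 1, 0, 0); (0, 0, 0, 2))


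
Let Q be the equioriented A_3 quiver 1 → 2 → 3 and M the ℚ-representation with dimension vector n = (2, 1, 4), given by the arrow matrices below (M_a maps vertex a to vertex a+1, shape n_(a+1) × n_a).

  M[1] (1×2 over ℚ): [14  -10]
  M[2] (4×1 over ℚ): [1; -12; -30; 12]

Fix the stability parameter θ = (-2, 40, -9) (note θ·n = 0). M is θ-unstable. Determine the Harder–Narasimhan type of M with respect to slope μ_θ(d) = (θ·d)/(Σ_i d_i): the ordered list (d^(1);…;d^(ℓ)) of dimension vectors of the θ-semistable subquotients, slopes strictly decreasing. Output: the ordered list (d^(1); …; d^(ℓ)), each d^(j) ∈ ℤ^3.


Via rank(M_{q-1}∘⋯∘M_p): M ≅ I[1,1], I[1,3], I[3,3]^3.
μ_θ-semistable layers: μ^(1)=31/2; μ^(2)=-2; μ^(3)=-9

((0, 1, 1); (2, 0, 0); (0, 0, 3))


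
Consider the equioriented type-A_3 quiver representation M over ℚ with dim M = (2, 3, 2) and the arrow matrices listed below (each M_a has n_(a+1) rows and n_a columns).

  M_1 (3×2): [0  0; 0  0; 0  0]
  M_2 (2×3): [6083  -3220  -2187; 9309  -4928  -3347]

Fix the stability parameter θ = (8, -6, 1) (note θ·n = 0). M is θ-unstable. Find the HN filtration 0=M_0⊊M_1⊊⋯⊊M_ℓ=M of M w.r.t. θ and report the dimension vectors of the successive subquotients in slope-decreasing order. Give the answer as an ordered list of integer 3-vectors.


Via rank(M_{q-1}∘⋯∘M_p): M ≅ I[1,1]^2, I[2,2], I[2,3]^2.
μ_θ-semistable layers: μ^(1)=8; μ^(2)=1; μ^(3)=-6

((2, 0, 0); (0, 0, 2); (0, 3, 0))


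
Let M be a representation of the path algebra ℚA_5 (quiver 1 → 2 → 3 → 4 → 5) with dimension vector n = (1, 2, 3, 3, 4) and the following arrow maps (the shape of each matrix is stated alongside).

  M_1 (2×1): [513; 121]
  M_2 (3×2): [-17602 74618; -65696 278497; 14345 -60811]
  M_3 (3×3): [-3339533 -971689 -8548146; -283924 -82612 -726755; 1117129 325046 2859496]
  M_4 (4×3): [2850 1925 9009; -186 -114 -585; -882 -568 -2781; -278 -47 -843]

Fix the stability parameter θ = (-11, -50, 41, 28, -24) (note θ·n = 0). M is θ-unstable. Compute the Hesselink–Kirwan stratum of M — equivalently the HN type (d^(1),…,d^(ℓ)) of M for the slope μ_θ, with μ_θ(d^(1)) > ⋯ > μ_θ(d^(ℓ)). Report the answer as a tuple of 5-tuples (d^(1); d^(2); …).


Interval decomposition of M: I[1,5], I[2,4], I[3,5], I[5,5]^2.
HN type (ℓ=5): μ^(1)=69/2; μ^(2)=15; μ^(3)=-24; μ^(4)=-61/2; μ^(5)=-50

((0, 0, 1, 1, 0); (0, 0, 2, 2, 2); (0, 0, 0, 0, 2); (1, 1, 0, 0, 0); (0, 1, 0, 0, 0))


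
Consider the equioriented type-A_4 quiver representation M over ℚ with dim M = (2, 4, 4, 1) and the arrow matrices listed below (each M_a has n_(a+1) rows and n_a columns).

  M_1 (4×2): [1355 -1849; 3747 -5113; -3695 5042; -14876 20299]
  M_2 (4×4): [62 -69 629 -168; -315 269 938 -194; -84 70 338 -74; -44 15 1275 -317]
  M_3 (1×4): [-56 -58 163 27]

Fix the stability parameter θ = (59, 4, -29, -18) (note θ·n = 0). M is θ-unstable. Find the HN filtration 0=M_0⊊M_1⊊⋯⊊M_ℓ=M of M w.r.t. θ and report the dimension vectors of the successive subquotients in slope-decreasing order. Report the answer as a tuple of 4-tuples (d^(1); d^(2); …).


Via rank(M_{q-1}∘⋯∘M_p): M ≅ I[1,2], I[1,3], I[2,3], I[2,4], I[3,3].
μ_θ-semistable layers: μ^(1)=63/2; μ^(2)=34/3; μ^(3)=-25/2; μ^(4)=-43/3; μ^(5)=-29

((1, 1, 0, 0); (1, 1, 1, 0); (0, 1, 1, 0); (0, 1, 1, 1); (0, 0, 1, 0))


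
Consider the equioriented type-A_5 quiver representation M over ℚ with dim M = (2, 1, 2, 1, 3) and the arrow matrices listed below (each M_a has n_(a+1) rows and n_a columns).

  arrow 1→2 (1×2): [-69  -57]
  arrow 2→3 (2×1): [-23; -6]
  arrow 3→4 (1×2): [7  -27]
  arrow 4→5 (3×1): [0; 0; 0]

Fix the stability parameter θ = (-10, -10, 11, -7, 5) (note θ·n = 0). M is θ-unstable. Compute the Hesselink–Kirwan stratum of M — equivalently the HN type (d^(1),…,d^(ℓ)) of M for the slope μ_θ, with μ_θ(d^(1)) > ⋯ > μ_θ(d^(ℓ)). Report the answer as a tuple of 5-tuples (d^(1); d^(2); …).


Interval decomposition of M: I[1,1], I[1,4], I[3,3], I[5,5]^3.
HN type (ℓ=4): μ^(1)=11; μ^(2)=5; μ^(3)=2; μ^(4)=-10

((0, 0, 1, 0, 0); (0, 0, 0, 0, 3); (0, 0, 1, 1, 0); (2, 1, 0, 0, 0))


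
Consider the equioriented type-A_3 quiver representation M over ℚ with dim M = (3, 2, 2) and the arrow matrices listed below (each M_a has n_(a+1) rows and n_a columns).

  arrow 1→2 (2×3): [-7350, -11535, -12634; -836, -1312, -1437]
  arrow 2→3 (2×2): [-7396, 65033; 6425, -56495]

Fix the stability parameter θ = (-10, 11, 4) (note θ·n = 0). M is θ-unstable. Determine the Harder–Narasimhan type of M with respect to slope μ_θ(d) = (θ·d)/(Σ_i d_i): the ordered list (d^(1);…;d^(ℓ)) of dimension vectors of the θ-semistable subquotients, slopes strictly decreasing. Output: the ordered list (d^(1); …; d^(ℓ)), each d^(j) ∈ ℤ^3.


Barcode: M ≅ I[1,1], I[1,3]^2. HN layers by μ_θ (2 steps, strictly decreasing):
  μ^(1)=15/2; μ^(2)=-10

((0, 2, 2); (3, 0, 0))


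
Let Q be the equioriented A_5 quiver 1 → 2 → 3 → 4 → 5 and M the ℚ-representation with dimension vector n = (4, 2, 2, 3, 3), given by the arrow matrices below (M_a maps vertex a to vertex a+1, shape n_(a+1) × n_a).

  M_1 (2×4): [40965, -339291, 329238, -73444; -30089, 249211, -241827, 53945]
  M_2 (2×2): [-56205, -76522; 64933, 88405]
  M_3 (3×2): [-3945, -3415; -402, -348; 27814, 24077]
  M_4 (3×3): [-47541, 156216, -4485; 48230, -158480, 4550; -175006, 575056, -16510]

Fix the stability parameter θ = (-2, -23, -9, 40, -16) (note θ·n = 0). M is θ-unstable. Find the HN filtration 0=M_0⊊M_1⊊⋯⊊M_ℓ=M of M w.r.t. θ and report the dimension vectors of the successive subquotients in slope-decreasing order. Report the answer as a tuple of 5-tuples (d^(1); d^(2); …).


Via rank(M_{q-1}∘⋯∘M_p): M ≅ I[1,1]^2, I[1,4], I[1,5], I[4,4], I[5,5]^2.
μ_θ-semistable layers: μ^(1)=40; μ^(2)=12; μ^(3)=-2; μ^(4)=-9; μ^(5)=-25/2; μ^(6)=-16

((0, 0, 0, 2, 0); (0, 0, 0, 1, 1); (2, 0, 0, 0, 0); (0, 0, 2, 0, 0); (2, 2, 0, 0, 0); (0, 0, 0, 0, 2))


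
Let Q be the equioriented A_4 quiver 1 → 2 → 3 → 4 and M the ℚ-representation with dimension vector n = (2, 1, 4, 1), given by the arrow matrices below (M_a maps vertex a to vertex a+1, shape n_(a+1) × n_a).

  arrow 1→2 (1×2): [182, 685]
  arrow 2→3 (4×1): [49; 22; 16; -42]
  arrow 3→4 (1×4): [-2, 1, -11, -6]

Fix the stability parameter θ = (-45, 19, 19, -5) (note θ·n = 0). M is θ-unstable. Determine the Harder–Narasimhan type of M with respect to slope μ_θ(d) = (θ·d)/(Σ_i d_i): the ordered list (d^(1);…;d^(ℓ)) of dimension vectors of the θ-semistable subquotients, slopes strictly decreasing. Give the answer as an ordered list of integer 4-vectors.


Via rank(M_{q-1}∘⋯∘M_p): M ≅ I[1,1], I[1,3], I[3,3]^2, I[3,4].
μ_θ-semistable layers: μ^(1)=19; μ^(2)=7; μ^(3)=-45

((0, 1, 3, 0); (0, 0, 1, 1); (2, 0, 0, 0))


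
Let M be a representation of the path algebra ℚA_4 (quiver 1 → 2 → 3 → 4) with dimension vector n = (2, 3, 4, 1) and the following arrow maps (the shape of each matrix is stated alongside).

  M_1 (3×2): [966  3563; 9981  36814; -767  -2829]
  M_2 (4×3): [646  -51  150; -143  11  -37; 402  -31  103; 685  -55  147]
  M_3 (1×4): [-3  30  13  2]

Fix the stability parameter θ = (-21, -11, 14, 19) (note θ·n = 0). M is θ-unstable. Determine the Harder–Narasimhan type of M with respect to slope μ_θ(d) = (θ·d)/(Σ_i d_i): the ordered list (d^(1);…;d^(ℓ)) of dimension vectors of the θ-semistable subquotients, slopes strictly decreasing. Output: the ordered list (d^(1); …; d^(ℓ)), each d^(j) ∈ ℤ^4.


Barcode: M ≅ I[1,3], I[1,4], I[2,3], I[3,3]. HN layers by μ_θ (4 steps, strictly decreasing):
  μ^(1)=19; μ^(2)=14; μ^(3)=-11; μ^(4)=-21

((0, 0, 0, 1); (0, 0, 4, 0); (0, 3, 0, 0); (2, 0, 0, 0))


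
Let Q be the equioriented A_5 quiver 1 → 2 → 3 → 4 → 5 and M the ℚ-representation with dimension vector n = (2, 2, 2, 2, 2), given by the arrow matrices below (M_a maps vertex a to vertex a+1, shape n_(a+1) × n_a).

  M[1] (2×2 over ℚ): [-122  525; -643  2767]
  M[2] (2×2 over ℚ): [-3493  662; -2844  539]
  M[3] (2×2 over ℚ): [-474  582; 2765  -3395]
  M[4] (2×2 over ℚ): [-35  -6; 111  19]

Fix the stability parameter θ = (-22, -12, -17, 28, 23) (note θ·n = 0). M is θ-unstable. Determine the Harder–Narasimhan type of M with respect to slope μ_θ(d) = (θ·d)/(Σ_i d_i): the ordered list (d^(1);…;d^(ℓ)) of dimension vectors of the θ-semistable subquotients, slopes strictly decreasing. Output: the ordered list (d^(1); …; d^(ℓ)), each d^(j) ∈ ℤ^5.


Barcode: M ≅ I[1,3], I[1,5], I[4,5]. HN layers by μ_θ (3 steps, strictly decreasing):
  μ^(1)=51/2; μ^(2)=-29/2; μ^(3)=-22

((0, 0, 0, 2, 2); (0, 2, 2, 0, 0); (2, 0, 0, 0, 0))


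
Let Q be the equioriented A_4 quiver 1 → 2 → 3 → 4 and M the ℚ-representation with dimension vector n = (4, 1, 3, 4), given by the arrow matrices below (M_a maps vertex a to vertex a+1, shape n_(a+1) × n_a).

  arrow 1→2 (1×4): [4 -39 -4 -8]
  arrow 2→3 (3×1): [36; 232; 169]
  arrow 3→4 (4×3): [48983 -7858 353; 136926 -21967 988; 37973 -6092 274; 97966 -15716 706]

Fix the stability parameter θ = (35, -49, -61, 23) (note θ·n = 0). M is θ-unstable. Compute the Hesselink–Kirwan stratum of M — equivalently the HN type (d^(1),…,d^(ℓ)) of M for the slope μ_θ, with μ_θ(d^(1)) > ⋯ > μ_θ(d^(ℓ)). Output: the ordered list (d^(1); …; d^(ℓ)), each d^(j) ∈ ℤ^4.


Interval decomposition of M: I[1,1]^3, I[1,4], I[3,4]^2, I[4,4].
HN type (ℓ=4): μ^(1)=35; μ^(2)=23; μ^(3)=-25; μ^(4)=-61

((3, 0, 0, 0); (0, 0, 0, 4); (1, 1, 1, 0); (0, 0, 2, 0))


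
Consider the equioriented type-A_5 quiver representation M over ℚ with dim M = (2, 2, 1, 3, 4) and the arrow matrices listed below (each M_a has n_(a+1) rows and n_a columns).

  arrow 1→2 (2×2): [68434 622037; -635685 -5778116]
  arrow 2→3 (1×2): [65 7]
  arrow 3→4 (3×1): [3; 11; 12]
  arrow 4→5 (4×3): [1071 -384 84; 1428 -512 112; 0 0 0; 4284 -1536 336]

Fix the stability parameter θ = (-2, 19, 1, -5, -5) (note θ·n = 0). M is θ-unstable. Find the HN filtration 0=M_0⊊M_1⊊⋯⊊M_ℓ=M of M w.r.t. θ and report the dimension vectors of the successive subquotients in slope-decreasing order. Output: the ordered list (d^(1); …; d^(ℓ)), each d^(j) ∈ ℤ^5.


Via rank(M_{q-1}∘⋯∘M_p): M ≅ I[1,2], I[1,5], I[4,4]^2, I[5,5]^3.
μ_θ-semistable layers: μ^(1)=19; μ^(2)=5/2; μ^(3)=-2; μ^(4)=-5

((0, 1, 0, 0, 0); (0, 1, 1, 1, 1); (2, 0, 0, 0, 0); (0, 0, 0, 2, 3))


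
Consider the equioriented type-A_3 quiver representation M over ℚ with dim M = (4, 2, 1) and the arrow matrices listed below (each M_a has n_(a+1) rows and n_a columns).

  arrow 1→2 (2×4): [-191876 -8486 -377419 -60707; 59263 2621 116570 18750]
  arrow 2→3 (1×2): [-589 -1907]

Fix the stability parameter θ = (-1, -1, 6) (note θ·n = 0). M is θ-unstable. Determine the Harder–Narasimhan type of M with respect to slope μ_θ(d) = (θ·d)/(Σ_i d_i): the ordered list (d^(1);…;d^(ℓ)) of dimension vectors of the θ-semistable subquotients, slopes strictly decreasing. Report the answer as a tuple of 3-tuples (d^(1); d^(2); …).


Via rank(M_{q-1}∘⋯∘M_p): M ≅ I[1,1]^2, I[1,2], I[1,3].
μ_θ-semistable layers: μ^(1)=6; μ^(2)=-1

((0, 0, 1); (4, 2, 0))


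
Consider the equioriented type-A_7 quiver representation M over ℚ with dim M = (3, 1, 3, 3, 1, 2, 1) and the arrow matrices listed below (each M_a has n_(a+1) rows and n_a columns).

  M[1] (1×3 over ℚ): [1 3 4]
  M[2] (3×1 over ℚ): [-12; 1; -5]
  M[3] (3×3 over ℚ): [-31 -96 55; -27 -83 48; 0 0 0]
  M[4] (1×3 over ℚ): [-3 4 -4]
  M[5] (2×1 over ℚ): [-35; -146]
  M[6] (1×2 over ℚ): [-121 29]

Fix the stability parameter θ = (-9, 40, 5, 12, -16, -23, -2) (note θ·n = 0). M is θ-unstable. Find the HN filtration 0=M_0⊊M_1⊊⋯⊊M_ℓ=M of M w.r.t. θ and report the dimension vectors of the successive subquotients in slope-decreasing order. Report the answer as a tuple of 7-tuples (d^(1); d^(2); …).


Interval decomposition of M: I[1,1]^2, I[1,7], I[3,3], I[3,4], I[4,4], I[6,6].
HN type (ℓ=5): μ^(1)=12; μ^(2)=5; μ^(3)=8/3; μ^(4)=-9; μ^(5)=-23

((0, 0, 0, 2, 0, 0, 0); (0, 0, 2, 0, 0, 0, 0); (0, 1, 1, 1, 1, 1, 1); (3, 0, 0, 0, 0, 0, 0); (0, 0, 0, 0, 0, 1, 0))


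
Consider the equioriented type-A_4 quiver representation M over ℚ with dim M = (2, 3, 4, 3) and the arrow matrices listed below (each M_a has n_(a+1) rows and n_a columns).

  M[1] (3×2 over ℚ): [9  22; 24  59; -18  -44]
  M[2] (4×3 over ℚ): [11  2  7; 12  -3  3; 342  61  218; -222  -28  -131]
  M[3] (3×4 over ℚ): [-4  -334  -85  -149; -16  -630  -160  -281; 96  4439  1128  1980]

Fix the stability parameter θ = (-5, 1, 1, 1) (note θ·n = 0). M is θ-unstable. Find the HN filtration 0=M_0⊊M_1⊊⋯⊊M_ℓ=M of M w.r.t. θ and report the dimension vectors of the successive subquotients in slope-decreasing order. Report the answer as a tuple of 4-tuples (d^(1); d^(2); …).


Via rank(M_{q-1}∘⋯∘M_p): M ≅ I[1,3], I[1,4], I[2,4], I[3,4].
μ_θ-semistable layers: μ^(1)=1; μ^(2)=-5

((0, 3, 4, 3); (2, 0, 0, 0))


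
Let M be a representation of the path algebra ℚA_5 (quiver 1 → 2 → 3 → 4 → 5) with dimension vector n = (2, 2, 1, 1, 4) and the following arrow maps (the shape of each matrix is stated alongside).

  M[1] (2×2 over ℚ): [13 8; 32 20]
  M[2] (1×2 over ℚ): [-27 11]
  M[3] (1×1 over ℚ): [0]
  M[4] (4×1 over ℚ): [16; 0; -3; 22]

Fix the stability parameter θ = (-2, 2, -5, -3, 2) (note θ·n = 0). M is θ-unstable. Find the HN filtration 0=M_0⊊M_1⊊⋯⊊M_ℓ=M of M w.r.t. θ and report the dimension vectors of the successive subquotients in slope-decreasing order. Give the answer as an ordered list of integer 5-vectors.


Barcode: M ≅ I[1,2], I[1,3], I[4,5], I[5,5]^3. HN layers by μ_θ (4 steps, strictly decreasing):
  μ^(1)=2; μ^(2)=-3/2; μ^(3)=-2; μ^(4)=-3

((0, 1, 0, 0, 4); (0, 1, 1, 0, 0); (2, 0, 0, 0, 0); (0, 0, 0, 1, 0))


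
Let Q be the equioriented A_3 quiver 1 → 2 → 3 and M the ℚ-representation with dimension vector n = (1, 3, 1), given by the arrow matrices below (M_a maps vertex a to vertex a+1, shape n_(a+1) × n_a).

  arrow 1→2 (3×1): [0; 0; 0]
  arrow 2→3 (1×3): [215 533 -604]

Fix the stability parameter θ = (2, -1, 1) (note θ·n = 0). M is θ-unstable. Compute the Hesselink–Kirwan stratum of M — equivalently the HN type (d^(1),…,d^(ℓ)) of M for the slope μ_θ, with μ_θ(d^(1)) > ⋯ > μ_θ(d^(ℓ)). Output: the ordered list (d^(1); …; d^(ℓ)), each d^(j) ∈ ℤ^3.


Interval decomposition of M: I[1,1], I[2,2]^2, I[2,3].
HN type (ℓ=3): μ^(1)=2; μ^(2)=1; μ^(3)=-1

((1, 0, 0); (0, 0, 1); (0, 3, 0))


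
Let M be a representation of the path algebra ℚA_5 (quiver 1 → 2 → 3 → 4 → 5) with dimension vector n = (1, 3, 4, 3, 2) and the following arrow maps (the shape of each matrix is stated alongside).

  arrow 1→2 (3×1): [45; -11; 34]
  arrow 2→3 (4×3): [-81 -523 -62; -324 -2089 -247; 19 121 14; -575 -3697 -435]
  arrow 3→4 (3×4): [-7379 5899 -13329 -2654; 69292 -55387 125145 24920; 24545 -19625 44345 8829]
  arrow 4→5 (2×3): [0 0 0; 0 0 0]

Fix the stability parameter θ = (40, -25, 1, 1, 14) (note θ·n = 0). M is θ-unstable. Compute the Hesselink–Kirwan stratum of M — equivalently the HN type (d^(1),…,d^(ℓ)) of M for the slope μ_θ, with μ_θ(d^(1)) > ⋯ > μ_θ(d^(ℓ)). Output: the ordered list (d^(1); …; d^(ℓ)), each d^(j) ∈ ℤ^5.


Interval decomposition of M: I[1,4], I[2,4]^2, I[3,3], I[5,5]^2.
HN type (ℓ=4): μ^(1)=14; μ^(2)=17/4; μ^(3)=1; μ^(4)=-25

((0, 0, 0, 0, 2); (1, 1, 1, 1, 0); (0, 0, 3, 2, 0); (0, 2, 0, 0, 0))


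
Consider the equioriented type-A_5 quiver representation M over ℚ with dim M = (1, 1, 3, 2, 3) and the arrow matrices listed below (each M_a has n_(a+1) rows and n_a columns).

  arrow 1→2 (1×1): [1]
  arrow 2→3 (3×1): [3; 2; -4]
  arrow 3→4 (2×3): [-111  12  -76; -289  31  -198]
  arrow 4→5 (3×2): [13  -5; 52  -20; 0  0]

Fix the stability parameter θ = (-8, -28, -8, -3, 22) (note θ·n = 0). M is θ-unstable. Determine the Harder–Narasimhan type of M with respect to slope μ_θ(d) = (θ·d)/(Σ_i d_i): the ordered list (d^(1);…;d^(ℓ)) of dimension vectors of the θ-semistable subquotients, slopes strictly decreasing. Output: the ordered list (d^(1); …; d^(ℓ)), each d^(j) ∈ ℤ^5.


Interval decomposition of M: I[1,4], I[3,3], I[3,5], I[5,5]^2.
HN type (ℓ=4): μ^(1)=22; μ^(2)=-3; μ^(3)=-8; μ^(4)=-18

((0, 0, 0, 0, 3); (0, 0, 0, 2, 0); (0, 0, 3, 0, 0); (1, 1, 0, 0, 0))


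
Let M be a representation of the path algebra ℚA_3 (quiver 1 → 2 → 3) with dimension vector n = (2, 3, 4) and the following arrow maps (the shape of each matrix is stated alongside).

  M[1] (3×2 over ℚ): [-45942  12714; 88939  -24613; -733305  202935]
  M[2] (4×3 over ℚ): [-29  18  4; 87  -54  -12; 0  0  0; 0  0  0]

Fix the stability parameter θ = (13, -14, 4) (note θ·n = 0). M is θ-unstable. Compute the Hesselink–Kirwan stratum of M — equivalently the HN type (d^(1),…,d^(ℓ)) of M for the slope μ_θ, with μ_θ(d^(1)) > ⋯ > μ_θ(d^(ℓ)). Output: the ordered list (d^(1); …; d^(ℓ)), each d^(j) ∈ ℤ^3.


Interval decomposition of M: I[1,1], I[1,2], I[2,2], I[2,3], I[3,3]^3.
HN type (ℓ=4): μ^(1)=13; μ^(2)=4; μ^(3)=-1/2; μ^(4)=-14

((1, 0, 0); (0, 0, 4); (1, 1, 0); (0, 2, 0))


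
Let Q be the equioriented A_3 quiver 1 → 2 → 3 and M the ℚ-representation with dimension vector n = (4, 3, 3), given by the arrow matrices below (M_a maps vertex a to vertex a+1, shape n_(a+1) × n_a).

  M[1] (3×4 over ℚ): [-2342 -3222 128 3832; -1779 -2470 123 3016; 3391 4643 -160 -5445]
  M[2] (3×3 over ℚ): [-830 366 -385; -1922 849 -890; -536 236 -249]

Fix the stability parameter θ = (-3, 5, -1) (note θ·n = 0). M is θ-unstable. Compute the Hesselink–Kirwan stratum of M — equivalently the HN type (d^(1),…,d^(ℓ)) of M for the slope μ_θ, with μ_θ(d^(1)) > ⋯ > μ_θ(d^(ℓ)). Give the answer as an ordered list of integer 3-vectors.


Interval decomposition of M: I[1,1], I[1,3]^3.
HN type (ℓ=2): μ^(1)=2; μ^(2)=-3

((0, 3, 3); (4, 0, 0))


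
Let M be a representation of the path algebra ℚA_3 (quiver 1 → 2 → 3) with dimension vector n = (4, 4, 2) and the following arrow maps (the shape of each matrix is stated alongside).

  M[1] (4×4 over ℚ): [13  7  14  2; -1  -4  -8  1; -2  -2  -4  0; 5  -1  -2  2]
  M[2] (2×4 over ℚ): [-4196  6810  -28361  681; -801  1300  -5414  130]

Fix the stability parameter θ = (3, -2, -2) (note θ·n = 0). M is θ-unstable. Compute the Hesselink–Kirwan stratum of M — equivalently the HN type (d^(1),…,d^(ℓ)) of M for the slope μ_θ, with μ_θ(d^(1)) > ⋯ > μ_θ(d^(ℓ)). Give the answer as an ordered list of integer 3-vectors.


Barcode: M ≅ I[1,1]^2, I[1,3]^2, I[2,2]^2. HN layers by μ_θ (3 steps, strictly decreasing):
  μ^(1)=3; μ^(2)=-1/3; μ^(3)=-2

((2, 0, 0); (2, 2, 2); (0, 2, 0))


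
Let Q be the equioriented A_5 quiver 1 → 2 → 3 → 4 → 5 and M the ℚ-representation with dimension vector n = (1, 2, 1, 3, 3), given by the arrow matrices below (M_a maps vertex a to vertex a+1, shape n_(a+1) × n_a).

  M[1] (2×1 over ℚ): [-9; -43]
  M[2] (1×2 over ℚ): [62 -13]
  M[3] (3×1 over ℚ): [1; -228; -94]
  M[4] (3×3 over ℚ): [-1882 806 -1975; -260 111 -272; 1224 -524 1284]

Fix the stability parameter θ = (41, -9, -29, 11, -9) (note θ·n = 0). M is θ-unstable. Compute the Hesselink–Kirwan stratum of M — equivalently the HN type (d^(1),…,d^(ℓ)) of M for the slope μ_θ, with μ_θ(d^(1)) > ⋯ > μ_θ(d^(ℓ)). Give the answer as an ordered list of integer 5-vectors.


Barcode: M ≅ I[1,4], I[2,2], I[4,5]^2, I[5,5]. HN layers by μ_θ (3 steps, strictly decreasing):
  μ^(1)=11; μ^(2)=1; μ^(3)=-9

((0, 0, 0, 1, 0); (1, 1, 1, 2, 2); (0, 1, 0, 0, 1))


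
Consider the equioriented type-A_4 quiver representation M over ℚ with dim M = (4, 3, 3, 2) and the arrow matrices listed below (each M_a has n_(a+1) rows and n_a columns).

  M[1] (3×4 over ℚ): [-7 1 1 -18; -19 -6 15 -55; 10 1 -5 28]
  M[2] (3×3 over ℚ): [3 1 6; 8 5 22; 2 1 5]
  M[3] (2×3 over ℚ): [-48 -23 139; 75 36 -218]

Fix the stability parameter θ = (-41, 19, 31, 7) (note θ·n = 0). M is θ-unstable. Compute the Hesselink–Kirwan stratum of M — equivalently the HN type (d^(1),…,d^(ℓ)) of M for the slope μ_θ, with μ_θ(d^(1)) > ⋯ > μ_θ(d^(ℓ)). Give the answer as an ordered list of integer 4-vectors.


Interval decomposition of M: I[1,1], I[1,3], I[1,4]^2.
HN type (ℓ=3): μ^(1)=31; μ^(2)=19; μ^(3)=-41

((0, 0, 1, 0); (0, 3, 2, 2); (4, 0, 0, 0))


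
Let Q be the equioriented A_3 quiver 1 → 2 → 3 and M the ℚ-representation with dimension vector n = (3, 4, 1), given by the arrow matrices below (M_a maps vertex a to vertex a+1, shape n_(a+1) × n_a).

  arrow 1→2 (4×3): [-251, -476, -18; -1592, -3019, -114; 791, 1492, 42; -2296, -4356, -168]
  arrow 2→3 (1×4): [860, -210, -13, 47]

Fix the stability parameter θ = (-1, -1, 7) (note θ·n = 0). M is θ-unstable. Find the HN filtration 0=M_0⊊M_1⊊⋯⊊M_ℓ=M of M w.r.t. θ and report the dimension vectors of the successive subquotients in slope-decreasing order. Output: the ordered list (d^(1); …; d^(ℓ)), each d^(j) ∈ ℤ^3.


Barcode: M ≅ I[1,1], I[1,2], I[1,3], I[2,2]^2. HN layers by μ_θ (2 steps, strictly decreasing):
  μ^(1)=7; μ^(2)=-1

((0, 0, 1); (3, 4, 0))


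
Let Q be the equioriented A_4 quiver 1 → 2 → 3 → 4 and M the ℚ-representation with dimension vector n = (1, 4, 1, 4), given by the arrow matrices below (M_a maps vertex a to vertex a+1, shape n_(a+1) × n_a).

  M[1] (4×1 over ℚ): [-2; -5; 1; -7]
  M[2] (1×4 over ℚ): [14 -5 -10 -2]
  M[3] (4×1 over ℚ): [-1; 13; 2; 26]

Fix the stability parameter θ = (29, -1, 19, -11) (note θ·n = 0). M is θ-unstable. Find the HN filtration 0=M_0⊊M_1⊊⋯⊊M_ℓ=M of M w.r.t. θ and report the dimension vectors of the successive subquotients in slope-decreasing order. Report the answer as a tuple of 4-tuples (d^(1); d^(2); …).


Barcode: M ≅ I[1,4], I[2,2]^3, I[4,4]^3. HN layers by μ_θ (3 steps, strictly decreasing):
  μ^(1)=9; μ^(2)=-1; μ^(3)=-11

((1, 1, 1, 1); (0, 3, 0, 0); (0, 0, 0, 3))
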